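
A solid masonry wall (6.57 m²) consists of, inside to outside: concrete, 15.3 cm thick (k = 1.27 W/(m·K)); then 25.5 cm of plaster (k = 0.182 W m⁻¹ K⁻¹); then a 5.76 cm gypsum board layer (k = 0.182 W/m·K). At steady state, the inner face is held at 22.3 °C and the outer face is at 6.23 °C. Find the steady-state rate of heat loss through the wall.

Resistance network (inner→outer):
  R_concrete = L/(kA) = 0.153/(1.27·6.57) = 0.01834 K/W
  R_plaster = L/(kA) = 0.255/(0.182·6.57) = 0.2133 K/W
  R_gypsum board = L/(kA) = 0.0576/(0.182·6.57) = 0.04817 K/W
ΣR = 0.01834 + 0.2133 + 0.04817 = 0.2798 K/W
Q = ΔT/ΣR = (22.3 °C − 6.23 °C)/0.2798 = 57.4 W

Q = 57.4 W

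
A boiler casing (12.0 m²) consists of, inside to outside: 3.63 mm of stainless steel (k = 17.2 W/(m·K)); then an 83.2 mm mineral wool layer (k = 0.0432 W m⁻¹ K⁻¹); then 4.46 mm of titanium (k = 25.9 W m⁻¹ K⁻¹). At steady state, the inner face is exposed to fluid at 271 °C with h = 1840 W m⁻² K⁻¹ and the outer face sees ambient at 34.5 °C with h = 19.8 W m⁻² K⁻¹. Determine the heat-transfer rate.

Resistance network (inner→outer):
  R_conv,in = 1/(hA) = 1/(1840·12.0) = 4.529×10^-5 K/W
  R_stainless steel = L/(kA) = 0.00363/(17.2·12.0) = 1.759×10^-5 K/W
  R_mineral wool = L/(kA) = 0.0832/(0.0432·12.0) = 0.1605 K/W
  R_titanium = L/(kA) = 0.00446/(25.9·12.0) = 1.435×10^-5 K/W
  R_conv,out = 1/(hA) = 1/(19.8·12.0) = 0.004209 K/W
ΣR = 4.529×10^-5 + 1.759×10^-5 + 0.1605 + 1.435×10^-5 + 0.004209 = 0.1648 K/W
Q = ΔT/ΣR = (271 °C − 34.5 °C)/0.1648 = 1440 W

Q = 1440 W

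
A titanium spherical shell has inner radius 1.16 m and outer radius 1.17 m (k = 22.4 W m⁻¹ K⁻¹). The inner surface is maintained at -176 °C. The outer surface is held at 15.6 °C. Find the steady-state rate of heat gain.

Q = 4πk·ΔT/(1/r₁ − 1/r₂) = 4π × 22.4 × 191.6 / (1/1.16 − 1/1.17) = 7.32×10^6 W

Q = 7.32×10^6 W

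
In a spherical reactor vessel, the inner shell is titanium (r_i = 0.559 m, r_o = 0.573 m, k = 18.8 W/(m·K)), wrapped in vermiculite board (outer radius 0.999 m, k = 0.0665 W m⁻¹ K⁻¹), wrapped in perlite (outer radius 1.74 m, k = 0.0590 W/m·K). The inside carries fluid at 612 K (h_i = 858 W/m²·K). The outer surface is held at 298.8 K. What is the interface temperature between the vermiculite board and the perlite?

Treat each layer as a resistance in series:
  R_conv,in = 1/(4πr²h) = 1/(4π·0.559²·858) = 2.968×10^-4 K/W
  R_titanium = (1/0.559 − 1/0.573)/(4πk) = 0.04371/(4π·18.8) = 1.850×10^-4 K/W
  R_vermiculite board = (1/0.573 − 1/0.999)/(4πk) = 0.7442/(4π·0.0665) = 0.8905 K/W
  R_perlite = (1/0.999 − 1/1.74)/(4πk) = 0.4263/(4π·0.0590) = 0.5750 K/W
ΣR = 2.968×10^-4 + 1.850×10^-4 + 0.8905 + 0.5750 = 1.466 K/W
Q = ΔT/ΣR = (612 K − 298.8 K)/1.466 = 213.6 W
From the inner boundary to the vermiculite board/perlite interface, ΣR_partial = 0.8910 K/W.
T_interface = T_in − Q·ΣR_partial = 612 K − (213.6)(0.8910) = 422 K

T = 422 K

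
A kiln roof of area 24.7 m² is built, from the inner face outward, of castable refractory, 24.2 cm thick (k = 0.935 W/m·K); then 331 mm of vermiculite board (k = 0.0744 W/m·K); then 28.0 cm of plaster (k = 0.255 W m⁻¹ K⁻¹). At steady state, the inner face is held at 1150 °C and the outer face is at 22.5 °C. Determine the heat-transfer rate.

Resistance network (inner→outer):
  R_castable refractory = L/(kA) = 0.242/(0.935·24.7) = 0.01048 K/W
  R_vermiculite board = L/(kA) = 0.331/(0.0744·24.7) = 0.1801 K/W
  R_plaster = L/(kA) = 0.280/(0.255·24.7) = 0.04446 K/W
ΣR = 0.01048 + 0.1801 + 0.04446 = 0.2350 K/W
Q = ΔT/ΣR = (1150 °C − 22.5 °C)/0.2350 = 4800 W

Q = 4.80 kW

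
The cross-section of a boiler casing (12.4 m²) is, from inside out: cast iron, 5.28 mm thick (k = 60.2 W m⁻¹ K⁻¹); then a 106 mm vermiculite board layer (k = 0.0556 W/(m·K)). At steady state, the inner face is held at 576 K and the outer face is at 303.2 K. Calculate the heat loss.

Resistance network (inner→outer):
  R_cast iron = L/(kA) = 0.00528/(60.2·12.4) = 7.073×10^-6 K/W
  R_vermiculite board = L/(kA) = 0.106/(0.0556·12.4) = 0.1537 K/W
ΣR = 7.073×10^-6 + 0.1537 = 0.1537 K/W
Q = ΔT/ΣR = (576 K − 303.2 K)/0.1537 = 1770 W

Q = 1770 W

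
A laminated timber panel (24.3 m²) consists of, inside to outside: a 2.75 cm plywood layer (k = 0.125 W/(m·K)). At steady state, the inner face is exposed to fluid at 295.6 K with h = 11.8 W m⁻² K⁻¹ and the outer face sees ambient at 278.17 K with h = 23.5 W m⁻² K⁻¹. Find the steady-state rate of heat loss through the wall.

Q = 1220 W

Treat each layer as a resistance in series:
  R_conv,in = 1/(hA) = 1/(11.8·24.3) = 0.003487 K/W
  R_plywood = L/(kA) = 0.0275/(0.125·24.3) = 0.009053 K/W
  R_conv,out = 1/(hA) = 1/(23.5·24.3) = 0.001751 K/W
ΣR = 0.003487 + 0.009053 + 0.001751 = 0.01429 K/W
Q = ΔT/ΣR = (295.6 K − 278.17 K)/0.01429 = 1220 W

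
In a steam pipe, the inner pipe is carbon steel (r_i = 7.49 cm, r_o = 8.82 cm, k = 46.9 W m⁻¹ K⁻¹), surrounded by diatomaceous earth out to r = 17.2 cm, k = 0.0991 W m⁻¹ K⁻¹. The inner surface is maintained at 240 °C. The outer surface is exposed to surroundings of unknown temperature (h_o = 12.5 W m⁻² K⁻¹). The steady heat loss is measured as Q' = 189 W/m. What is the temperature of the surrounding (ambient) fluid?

T_out = 23.2 °C

Sum the resistances:
  R'_carbon steel = ln(0.0882/0.0749)/(2πk) = 0.1635/(2π·46.9) = 5.547×10^-4 m·K/W
  R'_diatomaceous earth = ln(0.172/0.0882)/(2πk) = 0.6679/(2π·0.0991) = 1.073 m·K/W
  R'_conv,out = 1/(2πr h) = 1/(2π·0.172·12.5) = 0.07403 m·K/W
ΣR = 1.147 m·K/W
ΔT = Q'·ΣR = 189 × 1.147 = 216.8 K
Heat flows outward, so T_out = T_in − ΔT = 240 − 216.8 = 23.2 °C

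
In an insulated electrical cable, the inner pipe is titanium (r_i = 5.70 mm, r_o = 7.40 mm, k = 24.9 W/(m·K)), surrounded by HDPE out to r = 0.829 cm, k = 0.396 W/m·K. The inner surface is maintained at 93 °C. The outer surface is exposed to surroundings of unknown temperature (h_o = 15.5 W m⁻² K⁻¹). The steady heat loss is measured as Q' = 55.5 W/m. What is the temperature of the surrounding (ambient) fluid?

Sum the resistances:
  R'_titanium = ln(0.00740/0.00570)/(2πk) = 0.2610/(2π·24.9) = 0.001668 m·K/W
  R'_HDPE = ln(0.00829/0.00740)/(2πk) = 0.1136/(2π·0.396) = 0.04564 m·K/W
  R'_conv,out = 1/(2πr h) = 1/(2π·0.00829·15.5) = 1.239 m·K/W
ΣR = 1.286 m·K/W
ΔT = Q'·ΣR = 55.5 × 1.286 = 71.37 K
Heat flows outward, so T_out = T_in − ΔT = 93 − 71.37 = 21.6 °C

T_out = 21.6 °C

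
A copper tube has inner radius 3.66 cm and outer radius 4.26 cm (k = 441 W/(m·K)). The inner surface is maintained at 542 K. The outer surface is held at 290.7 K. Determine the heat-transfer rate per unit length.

Q' = 4.59×10^6 W/m

Q' = 2πk·ΔT/ln(r₂/r₁) = 2π × 441 × 251.3 / ln(0.0426/0.0366) = 4.59×10^6 W/m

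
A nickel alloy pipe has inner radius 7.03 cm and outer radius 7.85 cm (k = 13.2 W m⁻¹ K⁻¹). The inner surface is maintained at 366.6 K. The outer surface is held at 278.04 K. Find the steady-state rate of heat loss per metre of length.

Q' = 2πk·ΔT/ln(r₂/r₁) = 2π × 13.2 × 88.56 / ln(0.0785/0.0703) = 66600 W/m

Q' = 66600 W/m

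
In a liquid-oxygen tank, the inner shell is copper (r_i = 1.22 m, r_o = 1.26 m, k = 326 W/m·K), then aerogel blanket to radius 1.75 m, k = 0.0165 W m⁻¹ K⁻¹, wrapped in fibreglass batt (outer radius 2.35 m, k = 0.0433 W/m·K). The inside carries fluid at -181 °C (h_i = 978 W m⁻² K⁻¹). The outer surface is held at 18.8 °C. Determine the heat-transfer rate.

Treat each layer as a resistance in series:
  R_conv,in = 1/(4πr²h) = 1/(4π·1.22²·978) = 5.467×10^-5 K/W
  R_copper = (1/1.22 − 1/1.26)/(4πk) = 0.02602/(4π·326) = 6.352×10^-6 K/W
  R_aerogel blanket = (1/1.26 − 1/1.75)/(4πk) = 0.2222/(4π·0.0165) = 1.072 K/W
  R_fibreglass batt = (1/1.75 − 1/2.35)/(4πk) = 0.1459/(4π·0.0433) = 0.2681 K/W
ΣR = 5.467×10^-5 + 6.352×10^-6 + 1.072 + 0.2681 = 1.340 K/W
Q = ΔT/ΣR = (-181 °C − 18.8 °C)/1.340 = -149 W
(Negative Q ⇒ heat flows inward; heat gain = 149 W.)

Q = 149 W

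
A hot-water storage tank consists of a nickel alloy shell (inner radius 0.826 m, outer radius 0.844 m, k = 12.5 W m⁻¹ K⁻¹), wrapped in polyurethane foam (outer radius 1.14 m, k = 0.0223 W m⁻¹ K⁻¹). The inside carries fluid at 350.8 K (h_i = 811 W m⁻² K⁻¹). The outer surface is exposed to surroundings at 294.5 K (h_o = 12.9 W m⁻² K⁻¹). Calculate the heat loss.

Resistance network (inner→outer):
  R_conv,in = 1/(4πr²h) = 1/(4π·0.826²·811) = 1.438×10^-4 K/W
  R_nickel alloy = (1/0.826 − 1/0.844)/(4πk) = 0.02582/(4π·12.5) = 1.644×10^-4 K/W
  R_polyurethane foam = (1/0.844 − 1/1.14)/(4πk) = 0.3076/(4π·0.0223) = 1.098 K/W
  R_conv,out = 1/(4πr²h) = 1/(4π·1.14²·12.9) = 0.004747 K/W
ΣR = 1.438×10^-4 + 1.644×10^-4 + 1.098 + 0.004747 = 1.103 K/W
Q = ΔT/ΣR = (350.8 K − 294.5 K)/1.103 = 51.0 W

Q = 51.0 W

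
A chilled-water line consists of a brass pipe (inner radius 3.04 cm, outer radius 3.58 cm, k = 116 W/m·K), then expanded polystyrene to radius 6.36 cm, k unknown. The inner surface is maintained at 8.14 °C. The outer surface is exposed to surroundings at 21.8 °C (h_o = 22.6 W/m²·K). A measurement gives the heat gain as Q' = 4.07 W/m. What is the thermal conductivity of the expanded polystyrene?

k = 0.0282 W/m·K

ΣR = ΔT/Q' = |8.14 − 21.8|/4.07 = 3.356 m·K/W
Known resistances:
  R'_brass = ln(0.0358/0.0304)/(2πk) = 0.1635/(2π·116) = 2.243×10^-4 m·K/W
  R'_conv,out = 1/(2πr h) = 1/(2π·0.0636·22.6) = 0.1107 m·K/W
R_expanded polystyrene = ΣR − ΣR_known = 3.356 − 0.1109 = 3.245 m·K/W
ln(r₂/r₁)/(2πk) = 3.245 ⇒ k = 0.5747/(2π·3.245) = 0.0282 W/m·K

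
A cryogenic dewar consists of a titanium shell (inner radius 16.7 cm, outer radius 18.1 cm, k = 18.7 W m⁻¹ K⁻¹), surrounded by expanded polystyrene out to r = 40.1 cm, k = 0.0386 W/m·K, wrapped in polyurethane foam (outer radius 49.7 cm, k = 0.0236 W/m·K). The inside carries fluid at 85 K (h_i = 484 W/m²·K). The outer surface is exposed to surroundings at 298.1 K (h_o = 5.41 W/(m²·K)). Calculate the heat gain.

Series thermal resistances, inner to outer:
  R_conv,in = 1/(4πr²h) = 1/(4π·0.167²·484) = 0.005895 K/W
  R_titanium = (1/0.167 − 1/0.181)/(4πk) = 0.4632/(4π·18.7) = 0.001971 K/W
  R_expanded polystyrene = (1/0.181 − 1/0.401)/(4πk) = 3.031/(4π·0.0386) = 6.249 K/W
  R_polyurethane foam = (1/0.401 − 1/0.497)/(4πk) = 0.4817/(4π·0.0236) = 1.624 K/W
  R_conv,out = 1/(4πr²h) = 1/(4π·0.497²·5.41) = 0.05955 K/W
ΣR = 0.005895 + 0.001971 + 6.249 + 1.624 + 0.05955 = 7.940 K/W
Q = ΔT/ΣR = (85 K − 298.1 K)/7.940 = -26.8 W
(Negative Q ⇒ heat flows inward; heat gain = 26.8 W.)

Q = 26.8 W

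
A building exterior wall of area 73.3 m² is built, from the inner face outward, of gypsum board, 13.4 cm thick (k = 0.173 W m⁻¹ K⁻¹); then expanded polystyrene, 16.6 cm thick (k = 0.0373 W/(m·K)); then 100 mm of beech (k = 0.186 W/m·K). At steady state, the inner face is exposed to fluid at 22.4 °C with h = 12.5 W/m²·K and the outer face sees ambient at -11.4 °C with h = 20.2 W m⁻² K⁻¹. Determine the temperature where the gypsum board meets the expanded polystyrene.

T = 17.5 °C

Resistance network (inner→outer):
  R_conv,in = 1/(hA) = 1/(12.5·73.3) = 0.001091 K/W
  R_gypsum board = L/(kA) = 0.134/(0.173·73.3) = 0.01057 K/W
  R_expanded polystyrene = L/(kA) = 0.166/(0.0373·73.3) = 0.06071 K/W
  R_beech = L/(kA) = 0.100/(0.186·73.3) = 0.007335 K/W
  R_conv,out = 1/(hA) = 1/(20.2·73.3) = 6.754×10^-4 K/W
ΣR = 0.001091 + 0.01057 + 0.06071 + 0.007335 + 6.754×10^-4 = 0.08038 K/W
Q = ΔT/ΣR = (22.4 °C − -11.4 °C)/0.08038 = 420.5 W
From the inner boundary to the gypsum board/expanded polystyrene interface, ΣR_partial = 0.01166 K/W.
T_interface = T_in − Q·ΣR_partial = 22.4 °C − (420.5)(0.01166) = 17.5 °C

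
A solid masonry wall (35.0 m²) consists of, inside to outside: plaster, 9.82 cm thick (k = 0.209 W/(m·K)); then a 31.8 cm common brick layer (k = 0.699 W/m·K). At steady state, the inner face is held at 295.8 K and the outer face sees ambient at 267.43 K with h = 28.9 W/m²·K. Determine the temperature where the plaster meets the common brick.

T = 281.91 K

Series thermal resistances, inner to outer:
  R_plaster = L/(kA) = 0.0982/(0.209·35.0) = 0.01342 K/W
  R_common brick = L/(kA) = 0.318/(0.699·35.0) = 0.01300 K/W
  R_conv,out = 1/(hA) = 1/(28.9·35.0) = 9.886×10^-4 K/W
ΣR = 0.01342 + 0.01300 + 9.886×10^-4 = 0.02741 K/W
Q = ΔT/ΣR = (295.8 K − 267.43 K)/0.02741 = 1035 W
From the inner boundary to the plaster/common brick interface, ΣR_partial = 0.01342 K/W.
T_interface = T_in − Q·ΣR_partial = 295.8 K − (1035)(0.01342) = 281.91 K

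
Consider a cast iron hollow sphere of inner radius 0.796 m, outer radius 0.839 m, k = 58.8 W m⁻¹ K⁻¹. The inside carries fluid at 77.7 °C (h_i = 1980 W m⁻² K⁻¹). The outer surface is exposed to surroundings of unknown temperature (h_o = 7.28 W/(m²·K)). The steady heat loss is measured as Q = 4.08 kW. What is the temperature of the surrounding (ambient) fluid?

T_out = 13.7 °C

Sum the resistances:
  R_conv,in = 1/(4πr²h) = 1/(4π·0.796²·1980) = 6.343×10^-5 K/W
  R_cast iron = (1/0.796 − 1/0.839)/(4πk) = 0.06439/(4π·58.8) = 8.714×10^-5 K/W
  R_conv,out = 1/(4πr²h) = 1/(4π·0.839²·7.28) = 0.01553 K/W
ΣR = 0.01568 K/W
ΔT = Q·ΣR = 4080 × 0.01568 = 63.97 K
Heat flows outward, so T_out = T_in − ΔT = 77.7 − 63.97 = 13.7 °C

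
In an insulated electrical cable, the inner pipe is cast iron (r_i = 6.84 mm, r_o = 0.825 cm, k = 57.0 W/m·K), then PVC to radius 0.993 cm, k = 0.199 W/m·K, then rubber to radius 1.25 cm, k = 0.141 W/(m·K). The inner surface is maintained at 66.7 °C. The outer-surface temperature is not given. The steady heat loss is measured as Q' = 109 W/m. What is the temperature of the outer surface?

Series resistances:
  R'_cast iron = ln(0.00825/0.00684)/(2πk) = 0.1874/(2π·57.0) = 5.233×10^-4 m·K/W
  R'_PVC = ln(0.00993/0.00825)/(2πk) = 0.1853/(2π·0.199) = 0.1482 m·K/W
  R'_rubber = ln(0.0125/0.00993)/(2πk) = 0.2302/(2π·0.141) = 0.2598 m·K/W
ΣR = 0.4086 m·K/W
ΔT = Q'·ΣR = 109 × 0.4086 = 44.54 K
Heat flows outward, so T_out = T_in − ΔT = 66.7 − 44.54 = 22.2 °C

T_out = 22.2 °C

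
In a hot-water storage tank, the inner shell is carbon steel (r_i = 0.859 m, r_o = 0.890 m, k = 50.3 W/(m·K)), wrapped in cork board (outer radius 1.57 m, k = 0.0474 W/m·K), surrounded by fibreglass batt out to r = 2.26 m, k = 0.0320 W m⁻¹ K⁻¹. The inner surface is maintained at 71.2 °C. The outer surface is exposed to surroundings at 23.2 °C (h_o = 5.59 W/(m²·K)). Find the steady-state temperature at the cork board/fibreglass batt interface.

Series thermal resistances, inner to outer:
  R_carbon steel = (1/0.859 − 1/0.890)/(4πk) = 0.04055/(4π·50.3) = 6.415×10^-5 K/W
  R_cork board = (1/0.890 − 1/1.57)/(4πk) = 0.4867/(4π·0.0474) = 0.8170 K/W
  R_fibreglass batt = (1/1.57 − 1/2.26)/(4πk) = 0.1945/(4π·0.0320) = 0.4836 K/W
  R_conv,out = 1/(4πr²h) = 1/(4π·2.26²·5.59) = 0.002787 K/W
ΣR = 6.415×10^-5 + 0.8170 + 0.4836 + 0.002787 = 1.303 K/W
Q = ΔT/ΣR = (71.2 °C − 23.2 °C)/1.303 = 36.84 W
From the inner boundary to the cork board/fibreglass batt interface, ΣR_partial = 0.8171 K/W.
T_interface = T_in − Q·ΣR_partial = 71.2 °C − (36.84)(0.8171) = 41.1 °C

T = 41.1 °C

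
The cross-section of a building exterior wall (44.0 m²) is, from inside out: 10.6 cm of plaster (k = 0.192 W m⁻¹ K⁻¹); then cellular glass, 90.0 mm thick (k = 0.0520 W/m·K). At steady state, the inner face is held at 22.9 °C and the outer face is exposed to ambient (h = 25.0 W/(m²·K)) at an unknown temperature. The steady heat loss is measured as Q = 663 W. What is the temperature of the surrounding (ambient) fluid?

T_out = -12.1 °C

Sum the resistances:
  R_plaster = L/(kA) = 0.106/(0.192·44.0) = 0.01255 K/W
  R_cellular glass = L/(kA) = 0.0900/(0.0520·44.0) = 0.03934 K/W
  R_conv,out = 1/(hA) = 1/(25.0·44.0) = 9.091×10^-4 K/W
ΣR = 0.05279 K/W
ΔT = Q·ΣR = 663 × 0.05279 = 35.00 K
Heat flows outward, so T_out = T_in − ΔT = 22.9 − 35.00 = -12.1 °C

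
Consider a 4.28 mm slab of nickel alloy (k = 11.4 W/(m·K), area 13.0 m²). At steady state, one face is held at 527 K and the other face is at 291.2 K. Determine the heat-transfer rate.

Q = 8160 kW

Q = kA·ΔT/L = 11.4 × 13.0 × |527 K − 291.2 K| / 0.00428 = 8.16×10^6 W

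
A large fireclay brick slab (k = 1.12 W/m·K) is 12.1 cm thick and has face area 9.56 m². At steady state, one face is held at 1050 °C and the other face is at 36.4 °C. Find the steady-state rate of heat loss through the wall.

Q = kA·ΔT/L = 1.12 × 9.56 × |1050 °C − 36.4 °C| / 0.121 = 89700 W

Q = 89700 W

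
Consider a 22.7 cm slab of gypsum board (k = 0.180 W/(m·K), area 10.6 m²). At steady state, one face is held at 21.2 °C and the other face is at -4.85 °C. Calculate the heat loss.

Q = kA·ΔT/L = 0.180 × 10.6 × |21.2 °C − -4.85 °C| / 0.227 = 219 W

Q = 219 W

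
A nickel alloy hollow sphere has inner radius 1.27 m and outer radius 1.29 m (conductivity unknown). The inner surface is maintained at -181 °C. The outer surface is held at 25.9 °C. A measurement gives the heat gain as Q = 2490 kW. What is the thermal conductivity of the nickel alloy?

ΣR = ΔT/Q = |-181 − 25.9|/2.49×10^6 = 8.309×10^-5 K/W
(1/r₁−1/r₂)/(4πk) = 8.309×10^-5 ⇒ k = 0.01221/(4π·8.309×10^-5) = 11.7 W/m·K

k = 11.7 W/m·K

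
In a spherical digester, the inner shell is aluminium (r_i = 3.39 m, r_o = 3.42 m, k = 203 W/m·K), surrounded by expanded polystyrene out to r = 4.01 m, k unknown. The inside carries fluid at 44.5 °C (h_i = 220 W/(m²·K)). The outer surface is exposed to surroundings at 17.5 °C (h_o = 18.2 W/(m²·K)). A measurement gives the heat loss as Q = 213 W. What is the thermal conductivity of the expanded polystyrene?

ΣR = ΔT/Q = |44.5 − 17.5|/213 = 0.1268 K/W
Known resistances:
  R_conv,in = 1/(4πr²h) = 1/(4π·3.39²·220) = 3.148×10^-5 K/W
  R_aluminium = (1/3.39 − 1/3.42)/(4πk) = 0.002588/(4π·203) = 1.014×10^-6 K/W
  R_conv,out = 1/(4πr²h) = 1/(4π·4.01²·18.2) = 2.719×10^-4 K/W
R_expanded polystyrene = ΣR − ΣR_known = 0.1268 − 3.044×10^-4 = 0.1265 K/W
(1/r₁−1/r₂)/(4πk) = 0.1265 ⇒ k = 0.04302/(4π·0.1265) = 0.0271 W/m·K

k = 0.0271 W/m·K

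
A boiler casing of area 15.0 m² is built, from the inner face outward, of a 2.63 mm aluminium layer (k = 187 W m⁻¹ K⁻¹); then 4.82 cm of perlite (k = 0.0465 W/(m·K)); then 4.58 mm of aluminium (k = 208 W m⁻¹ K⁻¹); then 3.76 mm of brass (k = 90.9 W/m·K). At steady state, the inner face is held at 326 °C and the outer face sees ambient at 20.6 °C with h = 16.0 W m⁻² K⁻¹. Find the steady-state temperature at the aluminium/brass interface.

Treat each layer as a resistance in series:
  R_aluminium = L/(kA) = 0.00263/(187·15.0) = 9.376×10^-7 K/W
  R_perlite = L/(kA) = 0.0482/(0.0465·15.0) = 0.06910 K/W
  R_aluminium = L/(kA) = 0.00458/(208·15.0) = 1.468×10^-6 K/W
  R_brass = L/(kA) = 0.00376/(90.9·15.0) = 2.758×10^-6 K/W
  R_conv,out = 1/(hA) = 1/(16.0·15.0) = 0.004167 K/W
ΣR = 9.376×10^-7 + 0.06910 + 1.468×10^-6 + 2.758×10^-6 + 0.004167 = 0.07327 K/W
Q = ΔT/ΣR = (326 °C − 20.6 °C)/0.07327 = 4168 W
From the inner boundary to the aluminium/brass interface, ΣR_partial = 0.06910 K/W.
T_interface = T_in − Q·ΣR_partial = 326 °C − (4168)(0.06910) = 38.0 °C

T = 38.0 °C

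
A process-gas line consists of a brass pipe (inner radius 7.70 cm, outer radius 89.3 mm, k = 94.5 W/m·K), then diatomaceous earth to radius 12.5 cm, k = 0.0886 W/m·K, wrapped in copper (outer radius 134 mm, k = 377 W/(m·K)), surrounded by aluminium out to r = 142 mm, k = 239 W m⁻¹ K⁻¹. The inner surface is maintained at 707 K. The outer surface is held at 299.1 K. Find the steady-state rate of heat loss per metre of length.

Resistance network (inner→outer):
  R'_brass = ln(0.0893/0.0770)/(2πk) = 0.1482/(2π·94.5) = 2.496×10^-4 m·K/W
  R'_diatomaceous earth = ln(0.125/0.0893)/(2πk) = 0.3363/(2π·0.0886) = 0.6041 m·K/W
  R'_copper = ln(0.134/0.125)/(2πk) = 0.06953/(2π·377) = 2.935×10^-5 m·K/W
  R'_aluminium = ln(0.142/0.134)/(2πk) = 0.05799/(2π·239) = 3.861×10^-5 m·K/W
ΣR = 2.496×10^-4 + 0.6041 + 2.935×10^-5 + 3.861×10^-5 = 0.6044 m·K/W
Q' = ΔT/ΣR = (707 K − 299.1 K)/0.6044 = 675 W/m

Q' = 675 W/m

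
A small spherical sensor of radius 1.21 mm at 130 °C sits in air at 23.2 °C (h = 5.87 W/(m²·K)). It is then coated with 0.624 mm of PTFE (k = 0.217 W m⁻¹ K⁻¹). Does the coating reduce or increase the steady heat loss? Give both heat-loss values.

increases: 0.0115 → 0.0258 W

Critical radius for a sphere: r_cr = 2k/h = 0.0739 m = 7.39 cm.
Outer radius after coating: r₂ = 0.00121 + 6.24×10^-4 = 0.001834 m.
Since r₁ < r_cr and r₂ ≤ r_cr, the coating moves toward the maximum at r_cr — heat loss rises.
Bare: R = 1/(4πr₁²h) = 9259 K/W; Q = 106.8/9259 = 0.0115 W.
Coated: R = R_cond + R_conv = 4134 K/W; Q = 106.8/4134 = 0.0258 W.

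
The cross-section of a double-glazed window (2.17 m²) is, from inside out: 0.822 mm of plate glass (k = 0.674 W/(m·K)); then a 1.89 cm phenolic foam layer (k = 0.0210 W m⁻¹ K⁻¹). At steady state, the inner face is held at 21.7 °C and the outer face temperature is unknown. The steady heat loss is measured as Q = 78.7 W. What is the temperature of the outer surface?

Sum the resistances:
  R_plate glass = L/(kA) = 8.22×10^-4/(0.674·2.17) = 5.620×10^-4 K/W
  R_phenolic foam = L/(kA) = 0.0189/(0.0210·2.17) = 0.4147 K/W
ΣR = 0.4153 K/W
ΔT = Q·ΣR = 78.7 × 0.4153 = 32.68 K
Heat flows outward, so T_out = T_in − ΔT = 21.7 − 32.68 = -11.0 °C

T_out = -11.0 °C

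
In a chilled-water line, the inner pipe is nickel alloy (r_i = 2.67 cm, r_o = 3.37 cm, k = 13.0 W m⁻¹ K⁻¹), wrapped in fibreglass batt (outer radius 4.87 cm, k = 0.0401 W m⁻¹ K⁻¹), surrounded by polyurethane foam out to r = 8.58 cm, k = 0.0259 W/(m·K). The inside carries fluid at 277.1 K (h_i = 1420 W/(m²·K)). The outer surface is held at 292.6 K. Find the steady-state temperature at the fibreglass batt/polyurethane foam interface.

Series thermal resistances, inner to outer:
  R'_conv,in = 1/(2πr h) = 1/(2π·0.0267·1420) = 0.004198 m·K/W
  R'_nickel alloy = ln(0.0337/0.0267)/(2πk) = 0.2328/(2π·13.0) = 0.002851 m·K/W
  R'_fibreglass batt = ln(0.0487/0.0337)/(2πk) = 0.3682/(2π·0.0401) = 1.461 m·K/W
  R'_polyurethane foam = ln(0.0858/0.0487)/(2πk) = 0.5663/(2π·0.0259) = 3.480 m·K/W
ΣR = 0.004198 + 0.002851 + 1.461 + 3.480 = 4.948 m·K/W
Q' = ΔT/ΣR = (277.1 K − 292.6 K)/4.948 = -3.133 W/m
From the inner boundary to the fibreglass batt/polyurethane foam interface, ΣR_partial = 1.468 m·K/W.
T_interface = T_in − Q'·ΣR_partial = 277.1 K − (-3.133)(1.468) = 281.70 K

T = 281.70 K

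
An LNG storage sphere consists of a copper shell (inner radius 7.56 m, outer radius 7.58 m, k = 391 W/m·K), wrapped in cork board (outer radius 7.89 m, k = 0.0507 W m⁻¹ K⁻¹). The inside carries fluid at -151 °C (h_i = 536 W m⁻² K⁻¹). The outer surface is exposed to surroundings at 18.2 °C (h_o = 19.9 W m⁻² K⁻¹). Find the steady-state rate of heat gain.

Treat each layer as a resistance in series:
  R_conv,in = 1/(4πr²h) = 1/(4π·7.56²·536) = 2.598×10^-6 K/W
  R_copper = (1/7.56 − 1/7.58)/(4πk) = 3.490×10^-4/(4π·391) = 7.103×10^-8 K/W
  R_cork board = (1/7.58 − 1/7.89)/(4πk) = 0.005183/(4π·0.0507) = 0.008136 K/W
  R_conv,out = 1/(4πr²h) = 1/(4π·7.89²·19.9) = 6.424×10^-5 K/W
ΣR = 2.598×10^-6 + 7.103×10^-8 + 0.008136 + 6.424×10^-5 = 0.008203 K/W
Q = ΔT/ΣR = (-151 °C − 18.2 °C)/0.008203 = -20600 W
(Negative Q ⇒ heat flows inward; heat gain = 20600 W.)

Q = 20600 W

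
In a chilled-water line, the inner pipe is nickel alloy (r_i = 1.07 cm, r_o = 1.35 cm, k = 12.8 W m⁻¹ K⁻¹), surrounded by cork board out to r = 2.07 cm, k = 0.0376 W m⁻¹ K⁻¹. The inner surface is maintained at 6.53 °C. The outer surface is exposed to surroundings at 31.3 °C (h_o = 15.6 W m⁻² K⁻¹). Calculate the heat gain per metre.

Q' = 10.7 W/m

Series thermal resistances, inner to outer:
  R'_nickel alloy = ln(0.0135/0.0107)/(2πk) = 0.2324/(2π·12.8) = 0.002890 m·K/W
  R'_cork board = ln(0.0207/0.0135)/(2πk) = 0.4274/(2π·0.0376) = 1.809 m·K/W
  R'_conv,out = 1/(2πr h) = 1/(2π·0.0207·15.6) = 0.4929 m·K/W
ΣR = 0.002890 + 1.809 + 0.4929 = 2.305 m·K/W
Q' = ΔT/ΣR = (6.53 °C − 31.3 °C)/2.305 = -10.7 W/m
(Negative Q' ⇒ heat flows inward; heat gain = 10.7 W/m.)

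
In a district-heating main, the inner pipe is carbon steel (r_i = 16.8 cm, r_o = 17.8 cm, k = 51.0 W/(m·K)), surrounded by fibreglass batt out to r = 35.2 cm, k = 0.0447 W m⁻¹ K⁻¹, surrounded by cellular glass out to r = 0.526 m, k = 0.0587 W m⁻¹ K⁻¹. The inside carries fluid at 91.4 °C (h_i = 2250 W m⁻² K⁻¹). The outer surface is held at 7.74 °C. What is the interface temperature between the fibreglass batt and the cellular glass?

Resistance network (inner→outer):
  R'_conv,in = 1/(2πr h) = 1/(2π·0.168·2250) = 4.210×10^-4 m·K/W
  R'_carbon steel = ln(0.178/0.168)/(2πk) = 0.05782/(2π·51.0) = 1.804×10^-4 m·K/W
  R'_fibreglass batt = ln(0.352/0.178)/(2πk) = 0.6818/(2π·0.0447) = 2.428 m·K/W
  R'_cellular glass = ln(0.526/0.352)/(2πk) = 0.4017/(2π·0.0587) = 1.089 m·K/W
ΣR = 4.210×10^-4 + 1.804×10^-4 + 2.428 + 1.089 = 3.518 m·K/W
Q' = ΔT/ΣR = (91.4 °C − 7.74 °C)/3.518 = 23.78 W/m
From the inner boundary to the fibreglass batt/cellular glass interface, ΣR_partial = 2.429 m·K/W.
T_interface = T_in − Q'·ΣR_partial = 91.4 °C − (23.78)(2.429) = 33.6 °C

T = 33.6 °C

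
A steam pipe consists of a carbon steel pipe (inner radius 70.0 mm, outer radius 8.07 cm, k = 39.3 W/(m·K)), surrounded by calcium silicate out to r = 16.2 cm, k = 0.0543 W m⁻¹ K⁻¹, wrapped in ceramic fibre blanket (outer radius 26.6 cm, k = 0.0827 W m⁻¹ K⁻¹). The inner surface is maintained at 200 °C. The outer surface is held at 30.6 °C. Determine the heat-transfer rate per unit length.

Q' = 56.5 W/m

Resistance network (inner→outer):
  R'_carbon steel = ln(0.0807/0.0700)/(2πk) = 0.1422/(2π·39.3) = 5.760×10^-4 m·K/W
  R'_calcium silicate = ln(0.162/0.0807)/(2πk) = 0.6969/(2π·0.0543) = 2.043 m·K/W
  R'_ceramic fibre blanket = ln(0.266/0.162)/(2πk) = 0.4959/(2π·0.0827) = 0.9544 m·K/W
ΣR = 5.760×10^-4 + 2.043 + 0.9544 = 2.998 m·K/W
Q' = ΔT/ΣR = (200 °C − 30.6 °C)/2.998 = 56.5 W/m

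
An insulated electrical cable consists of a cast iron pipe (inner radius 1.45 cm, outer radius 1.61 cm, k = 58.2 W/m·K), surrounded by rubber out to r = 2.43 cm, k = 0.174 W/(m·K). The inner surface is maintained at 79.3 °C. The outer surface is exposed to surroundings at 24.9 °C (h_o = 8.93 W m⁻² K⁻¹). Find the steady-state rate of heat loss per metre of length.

Q' = 49.0 W/m

Series thermal resistances, inner to outer:
  R'_cast iron = ln(0.0161/0.0145)/(2πk) = 0.1047/(2π·58.2) = 2.862×10^-4 m·K/W
  R'_rubber = ln(0.0243/0.0161)/(2πk) = 0.4117/(2π·0.174) = 0.3765 m·K/W
  R'_conv,out = 1/(2πr h) = 1/(2π·0.0243·8.93) = 0.7334 m·K/W
ΣR = 2.862×10^-4 + 0.3765 + 0.7334 = 1.110 m·K/W
Q' = ΔT/ΣR = (79.3 °C − 24.9 °C)/1.110 = 49.0 W/m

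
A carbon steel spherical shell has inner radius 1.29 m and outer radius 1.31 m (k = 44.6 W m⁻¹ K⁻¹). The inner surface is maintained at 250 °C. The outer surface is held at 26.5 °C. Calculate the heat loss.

Q = 10600 kW

Q = 4πk·ΔT/(1/r₁ − 1/r₂) = 4π × 44.6 × 223.5 / (1/1.29 − 1/1.31) = 1.06×10^7 W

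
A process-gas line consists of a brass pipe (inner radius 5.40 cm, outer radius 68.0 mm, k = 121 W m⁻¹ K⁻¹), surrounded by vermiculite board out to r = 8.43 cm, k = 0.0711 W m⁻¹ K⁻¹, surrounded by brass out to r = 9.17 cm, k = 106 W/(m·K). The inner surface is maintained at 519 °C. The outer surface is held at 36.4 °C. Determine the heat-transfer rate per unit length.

Q' = 1000 W/m

Treat each layer as a resistance in series:
  R'_brass = ln(0.0680/0.0540)/(2πk) = 0.2305/(2π·121) = 3.032×10^-4 m·K/W
  R'_vermiculite board = ln(0.0843/0.0680)/(2πk) = 0.2149/(2π·0.0711) = 0.4810 m·K/W
  R'_brass = ln(0.0917/0.0843)/(2πk) = 0.08414/(2π·106) = 1.263×10^-4 m·K/W
ΣR = 3.032×10^-4 + 0.4810 + 1.263×10^-4 = 0.4814 m·K/W
Q' = ΔT/ΣR = (519 °C − 36.4 °C)/0.4814 = 1000 W/m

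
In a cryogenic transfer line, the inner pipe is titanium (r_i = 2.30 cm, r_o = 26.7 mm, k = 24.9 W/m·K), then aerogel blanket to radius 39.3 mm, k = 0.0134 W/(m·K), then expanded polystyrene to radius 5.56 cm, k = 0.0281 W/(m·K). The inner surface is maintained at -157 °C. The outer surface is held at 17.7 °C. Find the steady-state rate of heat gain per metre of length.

Q' = 26.6 W/m

Treat each layer as a resistance in series:
  R'_titanium = ln(0.0267/0.0230)/(2πk) = 0.1492/(2π·24.9) = 9.535×10^-4 m·K/W
  R'_aerogel blanket = ln(0.0393/0.0267)/(2πk) = 0.3866/(2π·0.0134) = 4.591 m·K/W
  R'_expanded polystyrene = ln(0.0556/0.0393)/(2πk) = 0.3470/(2π·0.0281) = 1.965 m·K/W
ΣR = 9.535×10^-4 + 4.591 + 1.965 = 6.557 m·K/W
Q' = ΔT/ΣR = (-157 °C − 17.7 °C)/6.557 = -26.6 W/m
(Negative Q' ⇒ heat flows inward; heat gain = 26.6 W/m.)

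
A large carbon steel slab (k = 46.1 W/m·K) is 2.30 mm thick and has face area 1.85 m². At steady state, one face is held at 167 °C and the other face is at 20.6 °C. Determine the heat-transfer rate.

Q = 5430 kW

Q = kA·ΔT/L = 46.1 × 1.85 × |167 °C − 20.6 °C| / 0.00230 = 5.43×10^6 W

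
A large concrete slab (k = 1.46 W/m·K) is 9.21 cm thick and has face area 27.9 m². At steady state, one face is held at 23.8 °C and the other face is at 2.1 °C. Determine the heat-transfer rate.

Q = 9600 W

Q = kA·ΔT/L = 1.46 × 27.9 × |23.8 °C − 2.1 °C| / 0.0921 = 9600 W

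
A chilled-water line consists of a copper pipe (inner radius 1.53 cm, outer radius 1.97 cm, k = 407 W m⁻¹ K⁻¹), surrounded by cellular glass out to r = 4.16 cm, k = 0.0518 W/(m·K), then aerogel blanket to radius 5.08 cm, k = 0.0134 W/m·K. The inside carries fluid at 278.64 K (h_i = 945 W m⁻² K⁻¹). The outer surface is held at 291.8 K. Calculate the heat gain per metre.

Q' = 2.81 W/m

Resistance network (inner→outer):
  R'_conv,in = 1/(2πr h) = 1/(2π·0.0153·945) = 0.01101 m·K/W
  R'_copper = ln(0.0197/0.0153)/(2πk) = 0.2528/(2π·407) = 9.884×10^-5 m·K/W
  R'_cellular glass = ln(0.0416/0.0197)/(2πk) = 0.7475/(2π·0.0518) = 2.297 m·K/W
  R'_aerogel blanket = ln(0.0508/0.0416)/(2πk) = 0.1998/(2π·0.0134) = 2.373 m·K/W
ΣR = 0.01101 + 9.884×10^-5 + 2.297 + 2.373 = 4.681 m·K/W
Q' = ΔT/ΣR = (278.64 K − 291.8 K)/4.681 = -2.81 W/m
(Negative Q' ⇒ heat flows inward; heat gain = 2.81 W/m.)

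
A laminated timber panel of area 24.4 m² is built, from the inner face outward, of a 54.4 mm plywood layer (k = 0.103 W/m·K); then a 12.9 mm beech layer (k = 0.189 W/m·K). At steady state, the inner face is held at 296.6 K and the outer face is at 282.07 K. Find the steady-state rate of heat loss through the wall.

Resistance network (inner→outer):
  R_plywood = L/(kA) = 0.0544/(0.103·24.4) = 0.02165 K/W
  R_beech = L/(kA) = 0.0129/(0.189·24.4) = 0.002797 K/W
ΣR = 0.02165 + 0.002797 = 0.02445 K/W
Q = ΔT/ΣR = (296.6 K − 282.07 K)/0.02445 = 594 W

Q = 594 W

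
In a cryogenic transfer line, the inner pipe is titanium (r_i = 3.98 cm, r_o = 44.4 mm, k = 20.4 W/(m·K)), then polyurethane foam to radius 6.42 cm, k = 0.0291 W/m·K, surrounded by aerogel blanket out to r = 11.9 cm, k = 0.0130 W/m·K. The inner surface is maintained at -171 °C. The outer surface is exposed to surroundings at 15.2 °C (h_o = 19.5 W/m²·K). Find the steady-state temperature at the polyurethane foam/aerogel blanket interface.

T = -132 °C

Series thermal resistances, inner to outer:
  R'_titanium = ln(0.0444/0.0398)/(2πk) = 0.1094/(2π·20.4) = 8.533×10^-4 m·K/W
  R'_polyurethane foam = ln(0.0642/0.0444)/(2πk) = 0.3688/(2π·0.0291) = 2.017 m·K/W
  R'_aerogel blanket = ln(0.119/0.0642)/(2πk) = 0.6171/(2π·0.0130) = 7.555 m·K/W
  R'_conv,out = 1/(2πr h) = 1/(2π·0.119·19.5) = 0.06859 m·K/W
ΣR = 8.533×10^-4 + 2.017 + 7.555 + 0.06859 = 9.641 m·K/W
Q' = ΔT/ΣR = (-171 °C − 15.2 °C)/9.641 = -19.31 W/m
From the inner boundary to the polyurethane foam/aerogel blanket interface, ΣR_partial = 2.018 m·K/W.
T_interface = T_in − Q'·ΣR_partial = -171 °C − (-19.31)(2.018) = -132 °C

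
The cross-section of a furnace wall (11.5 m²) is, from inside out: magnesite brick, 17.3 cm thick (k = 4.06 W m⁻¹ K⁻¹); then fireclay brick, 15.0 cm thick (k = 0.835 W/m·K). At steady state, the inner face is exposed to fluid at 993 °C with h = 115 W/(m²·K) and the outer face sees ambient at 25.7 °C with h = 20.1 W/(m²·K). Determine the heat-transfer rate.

Q = 39.6 kW

Series thermal resistances, inner to outer:
  R_conv,in = 1/(hA) = 1/(115·11.5) = 7.561×10^-4 K/W
  R_magnesite brick = L/(kA) = 0.173/(4.06·11.5) = 0.003705 K/W
  R_fireclay brick = L/(kA) = 0.150/(0.835·11.5) = 0.01562 K/W
  R_conv,out = 1/(hA) = 1/(20.1·11.5) = 0.004326 K/W
ΣR = 7.561×10^-4 + 0.003705 + 0.01562 + 0.004326 = 0.02441 K/W
Q = ΔT/ΣR = (993 °C − 25.7 °C)/0.02441 = 39600 W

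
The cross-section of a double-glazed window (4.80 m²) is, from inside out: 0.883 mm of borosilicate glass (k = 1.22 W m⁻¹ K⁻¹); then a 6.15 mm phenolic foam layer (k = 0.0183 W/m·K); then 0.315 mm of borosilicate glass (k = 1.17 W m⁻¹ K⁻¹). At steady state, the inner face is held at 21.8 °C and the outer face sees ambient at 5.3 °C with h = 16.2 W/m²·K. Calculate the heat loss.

Series thermal resistances, inner to outer:
  R_borosilicate glass = L/(kA) = 8.83×10^-4/(1.22·4.80) = 1.508×10^-4 K/W
  R_phenolic foam = L/(kA) = 0.00615/(0.0183·4.80) = 0.07001 K/W
  R_borosilicate glass = L/(kA) = 3.15×10^-4/(1.17·4.80) = 5.609×10^-5 K/W
  R_conv,out = 1/(hA) = 1/(16.2·4.80) = 0.01286 K/W
ΣR = 1.508×10^-4 + 0.07001 + 5.609×10^-5 + 0.01286 = 0.08308 K/W
Q = ΔT/ΣR = (21.8 °C − 5.3 °C)/0.08308 = 199 W

Q = 199 W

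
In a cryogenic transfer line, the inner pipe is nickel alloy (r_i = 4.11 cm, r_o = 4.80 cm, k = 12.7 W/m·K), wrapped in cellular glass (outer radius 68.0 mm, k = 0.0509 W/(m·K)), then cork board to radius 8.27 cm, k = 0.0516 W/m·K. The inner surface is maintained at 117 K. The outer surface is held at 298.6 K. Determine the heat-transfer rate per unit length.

Q' = 107 W/m

Series thermal resistances, inner to outer:
  R'_nickel alloy = ln(0.0480/0.0411)/(2πk) = 0.1552/(2π·12.7) = 0.001945 m·K/W
  R'_cellular glass = ln(0.0680/0.0480)/(2πk) = 0.3483/(2π·0.0509) = 1.089 m·K/W
  R'_cork board = ln(0.0827/0.0680)/(2πk) = 0.1957/(2π·0.0516) = 0.6037 m·K/W
ΣR = 0.001945 + 1.089 + 0.6037 = 1.695 m·K/W
Q' = ΔT/ΣR = (117 K − 298.6 K)/1.695 = -107 W/m
(Negative Q' ⇒ heat flows inward; heat gain = 107 W/m.)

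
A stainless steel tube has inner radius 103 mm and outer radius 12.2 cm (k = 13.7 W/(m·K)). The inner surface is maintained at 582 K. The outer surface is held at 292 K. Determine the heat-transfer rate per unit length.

Q' = 2πk·ΔT/ln(r₂/r₁) = 2π × 13.7 × 290 / ln(0.122/0.103) = 1.47×10^5 W/m

Q' = 1.47×10^5 W/m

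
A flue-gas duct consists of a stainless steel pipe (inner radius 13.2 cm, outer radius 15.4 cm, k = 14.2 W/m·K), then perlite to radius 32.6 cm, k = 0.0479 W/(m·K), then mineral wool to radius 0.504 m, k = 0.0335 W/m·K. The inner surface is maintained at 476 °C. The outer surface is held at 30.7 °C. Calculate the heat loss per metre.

Q' = 97.6 W/m

Series thermal resistances, inner to outer:
  R'_stainless steel = ln(0.154/0.132)/(2πk) = 0.1542/(2π·14.2) = 0.001728 m·K/W
  R'_perlite = ln(0.326/0.154)/(2πk) = 0.7499/(2π·0.0479) = 2.492 m·K/W
  R'_mineral wool = ln(0.504/0.326)/(2πk) = 0.4357/(2π·0.0335) = 2.070 m·K/W
ΣR = 0.001728 + 2.492 + 2.070 = 4.564 m·K/W
Q' = ΔT/ΣR = (476 °C − 30.7 °C)/4.564 = 97.6 W/m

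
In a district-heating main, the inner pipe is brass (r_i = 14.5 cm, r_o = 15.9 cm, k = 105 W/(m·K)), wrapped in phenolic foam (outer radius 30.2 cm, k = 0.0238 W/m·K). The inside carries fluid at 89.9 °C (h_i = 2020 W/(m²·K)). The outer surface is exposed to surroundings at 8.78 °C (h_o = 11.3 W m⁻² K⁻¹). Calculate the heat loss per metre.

Resistance network (inner→outer):
  R'_conv,in = 1/(2πr h) = 1/(2π·0.145·2020) = 5.434×10^-4 m·K/W
  R'_brass = ln(0.159/0.145)/(2πk) = 0.09217/(2π·105) = 1.397×10^-4 m·K/W
  R'_phenolic foam = ln(0.302/0.159)/(2πk) = 0.6415/(2π·0.0238) = 4.290 m·K/W
  R'_conv,out = 1/(2πr h) = 1/(2π·0.302·11.3) = 0.04664 m·K/W
ΣR = 5.434×10^-4 + 1.397×10^-4 + 4.290 + 0.04664 = 4.337 m·K/W
Q' = ΔT/ΣR = (89.9 °C − 8.78 °C)/4.337 = 18.7 W/m

Q' = 18.7 W/m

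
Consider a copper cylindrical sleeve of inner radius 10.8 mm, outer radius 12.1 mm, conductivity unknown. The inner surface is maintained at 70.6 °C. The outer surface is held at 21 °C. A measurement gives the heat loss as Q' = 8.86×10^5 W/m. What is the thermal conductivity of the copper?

ΣR = ΔT/Q' = |70.6 − 21|/8.86×10^5 = 5.598×10^-5 m·K/W
ln(r₂/r₁)/(2πk) = 5.598×10^-5 ⇒ k = 0.1137/(2π·5.598×10^-5) = 323 W/m·K

k = 323 W/m·K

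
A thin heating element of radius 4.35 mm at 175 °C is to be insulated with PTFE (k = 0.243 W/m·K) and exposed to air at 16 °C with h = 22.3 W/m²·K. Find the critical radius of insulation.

r_cr = 1.09 cm

For a cylinder, r_cr = k_ins/h = 0.243/22.3 = 0.0109 m = 1.09 cm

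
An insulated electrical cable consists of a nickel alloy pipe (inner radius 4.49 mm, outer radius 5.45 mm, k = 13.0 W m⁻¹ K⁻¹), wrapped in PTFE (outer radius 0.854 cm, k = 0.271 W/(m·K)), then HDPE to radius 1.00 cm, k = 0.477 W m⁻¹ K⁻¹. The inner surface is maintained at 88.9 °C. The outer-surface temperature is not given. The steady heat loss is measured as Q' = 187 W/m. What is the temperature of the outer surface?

T_out = 29.3 °C

Series resistances:
  R'_nickel alloy = ln(0.00545/0.00449)/(2πk) = 0.1938/(2π·13.0) = 0.002372 m·K/W
  R'_PTFE = ln(0.00854/0.00545)/(2πk) = 0.4491/(2π·0.271) = 0.2638 m·K/W
  R'_HDPE = ln(0.0100/0.00854)/(2πk) = 0.1578/(2π·0.477) = 0.05266 m·K/W
ΣR = 0.3188 m·K/W
ΔT = Q'·ΣR = 187 × 0.3188 = 59.62 K
Heat flows outward, so T_out = T_in − ΔT = 88.9 − 59.62 = 29.3 °C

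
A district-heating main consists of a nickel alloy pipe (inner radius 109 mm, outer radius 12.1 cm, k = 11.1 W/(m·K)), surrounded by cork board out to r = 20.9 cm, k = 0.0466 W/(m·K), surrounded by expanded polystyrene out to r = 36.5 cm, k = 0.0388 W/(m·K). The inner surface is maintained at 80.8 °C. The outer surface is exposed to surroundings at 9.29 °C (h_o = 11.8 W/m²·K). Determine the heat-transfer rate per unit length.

Q' = 17.1 W/m

Treat each layer as a resistance in series:
  R'_nickel alloy = ln(0.121/0.109)/(2πk) = 0.1044/(2π·11.1) = 0.001498 m·K/W
  R'_cork board = ln(0.209/0.121)/(2πk) = 0.5465/(2π·0.0466) = 1.867 m·K/W
  R'_expanded polystyrene = ln(0.365/0.209)/(2πk) = 0.5576/(2π·0.0388) = 2.287 m·K/W
  R'_conv,out = 1/(2πr h) = 1/(2π·0.365·11.8) = 0.03695 m·K/W
ΣR = 0.001498 + 1.867 + 2.287 + 0.03695 = 4.192 m·K/W
Q' = ΔT/ΣR = (80.8 °C − 9.29 °C)/4.192 = 17.1 W/m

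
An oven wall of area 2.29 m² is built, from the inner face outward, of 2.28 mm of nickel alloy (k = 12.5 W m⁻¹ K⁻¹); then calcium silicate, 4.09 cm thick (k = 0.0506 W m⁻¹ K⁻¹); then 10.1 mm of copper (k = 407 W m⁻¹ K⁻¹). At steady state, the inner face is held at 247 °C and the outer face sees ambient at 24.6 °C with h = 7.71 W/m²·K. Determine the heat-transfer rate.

Resistance network (inner→outer):
  R_nickel alloy = L/(kA) = 0.00228/(12.5·2.29) = 7.965×10^-5 K/W
  R_calcium silicate = L/(kA) = 0.0409/(0.0506·2.29) = 0.3530 K/W
  R_copper = L/(kA) = 0.0101/(407·2.29) = 1.084×10^-5 K/W
  R_conv,out = 1/(hA) = 1/(7.71·2.29) = 0.05664 K/W
ΣR = 7.965×10^-5 + 0.3530 + 1.084×10^-5 + 0.05664 = 0.4097 K/W
Q = ΔT/ΣR = (247 °C − 24.6 °C)/0.4097 = 543 W

Q = 543 W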